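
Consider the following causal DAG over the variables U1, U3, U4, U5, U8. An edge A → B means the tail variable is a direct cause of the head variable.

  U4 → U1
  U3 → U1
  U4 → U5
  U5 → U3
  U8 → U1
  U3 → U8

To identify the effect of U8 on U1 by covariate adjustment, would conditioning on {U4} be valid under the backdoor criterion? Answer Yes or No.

Backdoor paths from U8 to U1 (paths whose first edge points into U8):
  P1: U8 <- U3 <- U5 <- U4 -> U1
  P2: U8 <- U3 -> U1
Condition 1 (no descendant of U8 in the set): holds — descendants of U8 are {U1}; none are in {U4}.
Condition 2 (every backdoor path blocked by {U4}):
  P1: blocked at fork node U4 ∈ conditioning set.
  P2: open — no interior node is in the conditioning set.
{U4} does not satisfy the backdoor criterion.

No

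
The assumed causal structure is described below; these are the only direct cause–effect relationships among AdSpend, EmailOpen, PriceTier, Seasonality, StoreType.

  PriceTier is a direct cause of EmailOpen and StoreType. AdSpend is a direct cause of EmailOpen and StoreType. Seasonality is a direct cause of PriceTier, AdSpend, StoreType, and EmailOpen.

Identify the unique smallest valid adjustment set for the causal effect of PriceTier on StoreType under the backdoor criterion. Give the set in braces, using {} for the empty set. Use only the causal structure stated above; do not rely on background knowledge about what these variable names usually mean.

{Seasonality}

Variables eligible for adjustment (non-descendants of PriceTier, excluding PriceTier and StoreType): {AdSpend, Seasonality}.
Backdoor paths from PriceTier to StoreType:
  P1: PriceTier <- Seasonality -> AdSpend -> StoreType
  P2: PriceTier <- Seasonality -> EmailOpen <- AdSpend -> StoreType
  P3: PriceTier <- Seasonality -> StoreType
The empty set is not sufficient: P1 (PriceTier <- Seasonality -> AdSpend -> StoreType) has no collider blocking it and no conditioned non-collider, so it is open.
Try {Seasonality}:
  P1: blocked at fork node Seasonality ∈ conditioning set.
  P2: blocked at fork node Seasonality ∈ conditioning set.
  P3: blocked at fork node Seasonality ∈ conditioning set.
{Seasonality} contains no descendant of PriceTier and blocks every backdoor path.
No other singleton works — e.g. {AdSpend} leaves P3 open — so {Seasonality} is the unique smallest valid adjustment set.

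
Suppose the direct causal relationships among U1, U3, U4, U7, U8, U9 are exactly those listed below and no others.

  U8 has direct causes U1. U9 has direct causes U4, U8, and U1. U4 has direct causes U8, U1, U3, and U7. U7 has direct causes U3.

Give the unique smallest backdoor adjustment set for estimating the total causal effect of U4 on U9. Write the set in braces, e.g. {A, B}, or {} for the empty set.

{U1, U8}

Variables eligible for adjustment (non-descendants of U4, excluding U4 and U9): {U1, U3, U7, U8}.
Backdoor paths from U4 to U9:
  P1: U4 <- U1 -> U8 -> U9
  P2: U4 <- U1 -> U9
  P3: U4 <- U8 <- U1 -> U9
  P4: U4 <- U8 -> U9
The empty set is not sufficient: P1 (U4 <- U1 -> U8 -> U9) has no collider blocking it and no conditioned non-collider, so it is open.
Try {U1, U8}:
  P1: blocked at fork node U1 ∈ conditioning set.
  P2: blocked at fork node U1 ∈ conditioning set.
  P3: blocked at chain node U8 ∈ conditioning set.
  P4: blocked at fork node U8 ∈ conditioning set.
{U1, U8} contains no descendant of U4 and blocks every backdoor path.
Every element of {U1, U8} is needed (dropping U1 leaves P2 open; dropping U8 leaves P4 open), so no proper subset is valid.
Among all size-2 subsets of the eligible variables, only {U1, U8} blocks every backdoor path, so it is the unique smallest valid adjustment set.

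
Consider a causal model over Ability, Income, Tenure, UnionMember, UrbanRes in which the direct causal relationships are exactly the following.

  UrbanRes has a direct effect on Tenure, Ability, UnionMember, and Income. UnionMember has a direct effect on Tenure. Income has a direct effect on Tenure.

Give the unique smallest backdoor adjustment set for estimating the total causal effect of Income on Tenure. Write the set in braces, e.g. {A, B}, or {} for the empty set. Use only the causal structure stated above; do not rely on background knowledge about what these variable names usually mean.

Variables eligible for adjustment (non-descendants of Income, excluding Income and Tenure): {Ability, UnionMember, UrbanRes}.
Backdoor paths from Income to Tenure:
  P1: Income <- UrbanRes -> UnionMember -> Tenure
  P2: Income <- UrbanRes -> Tenure
The empty set is not sufficient: P1 (Income <- UrbanRes -> UnionMember -> Tenure) has no collider blocking it and no conditioned non-collider, so it is open.
Try {UrbanRes}:
  P1: blocked at fork node UrbanRes ∈ conditioning set.
  P2: blocked at fork node UrbanRes ∈ conditioning set.
{UrbanRes} contains no descendant of Income and blocks every backdoor path.
No other singleton works — e.g. {UnionMember} leaves P2 open — so {UrbanRes} is the unique smallest valid adjustment set.

{UrbanRes}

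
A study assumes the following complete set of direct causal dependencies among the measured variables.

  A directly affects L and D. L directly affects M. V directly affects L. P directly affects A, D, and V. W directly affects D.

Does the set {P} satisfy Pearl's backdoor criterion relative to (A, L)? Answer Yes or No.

Yes

Backdoor paths from A to L (paths whose first edge points into A):
  P1: A <- P -> V -> L
Condition 1 (no descendant of A in the set): holds — descendants of A are {D, L, M}; none are in {P}.
Condition 2 (every backdoor path blocked by {P}):
  P1: blocked at fork node P ∈ conditioning set.
{P} satisfies the backdoor criterion.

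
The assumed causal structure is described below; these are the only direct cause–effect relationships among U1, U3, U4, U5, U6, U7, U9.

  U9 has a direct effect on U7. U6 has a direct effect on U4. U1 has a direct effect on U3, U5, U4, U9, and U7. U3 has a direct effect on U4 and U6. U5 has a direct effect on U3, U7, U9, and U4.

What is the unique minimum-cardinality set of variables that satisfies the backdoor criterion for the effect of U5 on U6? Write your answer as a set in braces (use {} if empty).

{U1}

Variables eligible for adjustment (non-descendants of U5, excluding U5 and U6): {U1}.
Backdoor paths from U5 to U6:
  P1: U5 <- U1 -> U3 -> U6
  P2: U5 <- U1 -> U3 -> U4 <- U6
  P3: U5 <- U1 -> U4 <- U3 -> U6
  P4: U5 <- U1 -> U4 <- U6
The empty set is not sufficient: P1 (U5 <- U1 -> U3 -> U6) has no collider blocking it and no conditioned non-collider, so it is open.
Try {U1}:
  P1: blocked at fork node U1 ∈ conditioning set.
  P2: blocked at fork node U1 ∈ conditioning set.
  P3: blocked at fork node U1 ∈ conditioning set.
  P4: blocked at fork node U1 ∈ conditioning set.
{U1} contains no descendant of U5 and blocks every backdoor path.
{U1} is the unique smallest valid adjustment set.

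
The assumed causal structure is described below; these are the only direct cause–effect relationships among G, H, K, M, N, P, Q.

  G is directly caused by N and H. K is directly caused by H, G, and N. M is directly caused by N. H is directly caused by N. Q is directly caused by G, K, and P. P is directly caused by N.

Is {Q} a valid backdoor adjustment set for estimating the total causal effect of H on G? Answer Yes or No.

Backdoor paths from H to G (paths whose first edge points into H):
  P1: H <- N -> G
  P2: H <- N -> P -> Q <- G
  P3: H <- N -> P -> Q <- K <- G
  P4: H <- N -> K <- G
  P5: H <- N -> K -> Q <- G
Condition 1 (no descendant of H in the set): FAILS — Q is a descendant of H.
Condition 2 (every backdoor path blocked by {Q}):
  P1: open — no interior node is in the conditioning set.
  P2: open — collider(s) Q are conditioned on (or have a conditioned descendant) and no non-collider on the path is in the set.
  P3: open — collider(s) Q are conditioned on (or have a conditioned descendant) and no non-collider on the path is in the set.
  P4: open — collider(s) K are conditioned on (or have a conditioned descendant) and no non-collider on the path is in the set.
  P5: open — collider(s) Q are conditioned on (or have a conditioned descendant) and no non-collider on the path is in the set.
{Q} does not satisfy the backdoor criterion.

No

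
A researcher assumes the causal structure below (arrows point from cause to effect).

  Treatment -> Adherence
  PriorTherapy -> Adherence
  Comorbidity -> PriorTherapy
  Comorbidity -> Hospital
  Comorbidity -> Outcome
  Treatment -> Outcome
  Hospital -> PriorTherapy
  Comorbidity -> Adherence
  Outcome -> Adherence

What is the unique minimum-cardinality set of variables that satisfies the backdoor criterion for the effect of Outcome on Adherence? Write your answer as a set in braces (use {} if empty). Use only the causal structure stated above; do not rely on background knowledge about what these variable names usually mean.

Variables eligible for adjustment (non-descendants of Outcome, excluding Outcome and Adherence): {Comorbidity, Hospital, PriorTherapy, Treatment}.
Backdoor paths from Outcome to Adherence:
  P1: Outcome <- Comorbidity -> Hospital -> PriorTherapy -> Adherence
  P2: Outcome <- Comorbidity -> PriorTherapy -> Adherence
  P3: Outcome <- Comorbidity -> Adherence
  P4: Outcome <- Treatment -> Adherence
The empty set is not sufficient: P1 (Outcome <- Comorbidity -> Hospital -> PriorTherapy -> Adherence) has no collider blocking it and no conditioned non-collider, so it is open.
Try {Comorbidity, Treatment}:
  P1: blocked at fork node Comorbidity ∈ conditioning set.
  P2: blocked at fork node Comorbidity ∈ conditioning set.
  P3: blocked at fork node Comorbidity ∈ conditioning set.
  P4: blocked at fork node Treatment ∈ conditioning set.
{Comorbidity, Treatment} contains no descendant of Outcome and blocks every backdoor path.
Every element of {Comorbidity, Treatment} is needed (dropping Comorbidity leaves P1 open; dropping Treatment leaves P4 open), so no proper subset is valid.
Among all size-2 subsets of the eligible variables, only {Comorbidity, Treatment} blocks every backdoor path, so it is the unique smallest valid adjustment set.

{Comorbidity, Treatment}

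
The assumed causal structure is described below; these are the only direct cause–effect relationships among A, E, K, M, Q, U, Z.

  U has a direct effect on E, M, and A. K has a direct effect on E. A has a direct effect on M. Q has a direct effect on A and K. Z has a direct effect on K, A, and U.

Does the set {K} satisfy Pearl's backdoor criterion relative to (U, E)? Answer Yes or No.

Yes

Backdoor paths from U to E (paths whose first edge points into U):
  P1: U <- Z -> K -> E
  P2: U <- Z -> A <- Q -> K -> E
Condition 1 (no descendant of U in the set): holds — descendants of U are {A, E, M}; none are in {K}.
Condition 2 (every backdoor path blocked by {K}):
  P1: blocked at chain node K ∈ conditioning set.
  P2: blocked at collider A (neither it nor any descendant is in the conditioning set).
{K} satisfies the backdoor criterion.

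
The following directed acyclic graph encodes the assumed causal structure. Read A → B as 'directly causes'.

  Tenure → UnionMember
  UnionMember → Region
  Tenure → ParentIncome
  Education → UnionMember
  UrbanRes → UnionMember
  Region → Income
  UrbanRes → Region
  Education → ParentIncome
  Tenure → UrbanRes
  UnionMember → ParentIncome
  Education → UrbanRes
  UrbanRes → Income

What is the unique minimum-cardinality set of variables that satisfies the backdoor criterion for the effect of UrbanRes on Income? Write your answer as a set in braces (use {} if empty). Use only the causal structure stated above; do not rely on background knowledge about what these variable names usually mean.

Variables eligible for adjustment (non-descendants of UrbanRes, excluding UrbanRes and Income): {Education, Tenure}.
Backdoor paths from UrbanRes to Income:
  P1: UrbanRes <- Education -> UnionMember -> Region -> Income
  P2: UrbanRes <- Education -> ParentIncome <- Tenure -> UnionMember -> Region -> Income
  P3: UrbanRes <- Education -> ParentIncome <- UnionMember -> Region -> Income
  P4: UrbanRes <- Tenure -> UnionMember -> Region -> Income
  P5: UrbanRes <- Tenure -> ParentIncome <- Education -> UnionMember -> Region -> Income
  P6: UrbanRes <- Tenure -> ParentIncome <- UnionMember -> Region -> Income
The empty set is not sufficient: P1 (UrbanRes <- Education -> UnionMember -> Region -> Income) has no collider blocking it and no conditioned non-collider, so it is open.
Try {Education, Tenure}:
  P1: blocked at fork node Education ∈ conditioning set.
  P2: blocked at fork node Education ∈ conditioning set.
  P3: blocked at fork node Education ∈ conditioning set.
  P4: blocked at fork node Tenure ∈ conditioning set.
  P5: blocked at fork node Tenure ∈ conditioning set.
  P6: blocked at fork node Tenure ∈ conditioning set.
{Education, Tenure} contains no descendant of UrbanRes and blocks every backdoor path.
Every element of {Education, Tenure} is needed (dropping Education leaves P1 open; dropping Tenure leaves P4 open), so no proper subset is valid.
Among all size-2 subsets of the eligible variables, only {Education, Tenure} blocks every backdoor path, so it is the unique smallest valid adjustment set.

{Education, Tenure}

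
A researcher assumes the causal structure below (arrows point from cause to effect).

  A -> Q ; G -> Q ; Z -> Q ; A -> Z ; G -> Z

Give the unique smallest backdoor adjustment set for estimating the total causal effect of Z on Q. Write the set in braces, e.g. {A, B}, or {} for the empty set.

{A, G}

Variables eligible for adjustment (non-descendants of Z, excluding Z and Q): {A, G}.
Backdoor paths from Z to Q:
  P1: Z <- A -> Q
  P2: Z <- G -> Q
The empty set is not sufficient: P1 (Z <- A -> Q) has no collider blocking it and no conditioned non-collider, so it is open.
Try {A, G}:
  P1: blocked at fork node A ∈ conditioning set.
  P2: blocked at fork node G ∈ conditioning set.
{A, G} contains no descendant of Z and blocks every backdoor path.
Every element of {A, G} is needed (dropping A leaves P1 open; dropping G leaves P2 open), so no proper subset is valid.
Among all size-2 subsets of the eligible variables, only {A, G} blocks every backdoor path, so it is the unique smallest valid adjustment set.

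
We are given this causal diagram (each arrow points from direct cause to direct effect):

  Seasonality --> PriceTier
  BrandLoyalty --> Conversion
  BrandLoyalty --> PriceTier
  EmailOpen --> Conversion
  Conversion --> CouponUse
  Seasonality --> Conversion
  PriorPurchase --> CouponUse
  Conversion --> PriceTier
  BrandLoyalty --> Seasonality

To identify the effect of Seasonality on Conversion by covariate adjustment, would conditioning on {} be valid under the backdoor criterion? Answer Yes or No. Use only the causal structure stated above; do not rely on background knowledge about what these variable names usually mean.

Backdoor paths from Seasonality to Conversion (paths whose first edge points into Seasonality):
  P1: Seasonality <- BrandLoyalty -> Conversion
  P2: Seasonality <- BrandLoyalty -> PriceTier <- Conversion
Condition 1 (no descendant of Seasonality in the set): holds — descendants of Seasonality are {Conversion, CouponUse, PriceTier}; none are in {}.
Condition 2 (every backdoor path blocked by {}):
  P1: open — no interior node is in the conditioning set.
  P2: blocked at collider PriceTier (neither it nor any descendant is in the conditioning set).
{} does not satisfy the backdoor criterion.

No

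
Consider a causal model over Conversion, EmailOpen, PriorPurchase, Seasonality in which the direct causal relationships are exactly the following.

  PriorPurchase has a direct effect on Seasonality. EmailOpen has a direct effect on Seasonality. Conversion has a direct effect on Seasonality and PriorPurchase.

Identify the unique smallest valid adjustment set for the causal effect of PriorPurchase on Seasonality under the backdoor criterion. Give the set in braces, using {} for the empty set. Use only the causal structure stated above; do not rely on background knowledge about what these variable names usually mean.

Variables eligible for adjustment (non-descendants of PriorPurchase, excluding PriorPurchase and Seasonality): {Conversion, EmailOpen}.
Backdoor paths from PriorPurchase to Seasonality:
  P1: PriorPurchase <- Conversion -> Seasonality
The empty set is not sufficient: P1 (PriorPurchase <- Conversion -> Seasonality) has no collider blocking it and no conditioned non-collider, so it is open.
Try {Conversion}:
  P1: blocked at fork node Conversion ∈ conditioning set.
{Conversion} contains no descendant of PriorPurchase and blocks every backdoor path.
No other singleton works — e.g. {EmailOpen} leaves P1 open — so {Conversion} is the unique smallest valid adjustment set.

{Conversion}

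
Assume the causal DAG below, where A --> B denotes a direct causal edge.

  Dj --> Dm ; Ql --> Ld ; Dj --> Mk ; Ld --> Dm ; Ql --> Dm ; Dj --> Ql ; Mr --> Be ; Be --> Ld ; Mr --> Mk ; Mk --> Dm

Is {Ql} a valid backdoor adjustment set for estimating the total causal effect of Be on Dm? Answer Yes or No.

Backdoor paths from Be to Dm (paths whose first edge points into Be):
  P1: Be <- Mr -> Mk <- Dj -> Ql -> Ld -> Dm
  P2: Be <- Mr -> Mk <- Dj -> Ql -> Dm
  P3: Be <- Mr -> Mk <- Dj -> Dm
  P4: Be <- Mr -> Mk -> Dm
Condition 1 (no descendant of Be in the set): holds — descendants of Be are {Dm, Ld}; none are in {Ql}.
Condition 2 (every backdoor path blocked by {Ql}):
  P1: blocked at collider Mk (neither it nor any descendant is in the conditioning set).
  P2: blocked at collider Mk (neither it nor any descendant is in the conditioning set).
  P3: blocked at collider Mk (neither it nor any descendant is in the conditioning set).
  P4: open — no interior node is in the conditioning set.
{Ql} does not satisfy the backdoor criterion.

No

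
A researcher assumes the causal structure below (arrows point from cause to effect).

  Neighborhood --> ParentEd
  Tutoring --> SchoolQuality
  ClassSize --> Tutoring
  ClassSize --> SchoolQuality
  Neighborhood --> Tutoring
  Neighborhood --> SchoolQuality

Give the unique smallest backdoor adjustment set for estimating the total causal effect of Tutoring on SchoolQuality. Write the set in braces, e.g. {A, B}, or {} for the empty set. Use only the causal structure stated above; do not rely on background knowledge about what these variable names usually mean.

Variables eligible for adjustment (non-descendants of Tutoring, excluding Tutoring and SchoolQuality): {ClassSize, Neighborhood, ParentEd}.
Backdoor paths from Tutoring to SchoolQuality:
  P1: Tutoring <- Neighborhood -> SchoolQuality
  P2: Tutoring <- ClassSize -> SchoolQuality
The empty set is not sufficient: P1 (Tutoring <- Neighborhood -> SchoolQuality) has no collider blocking it and no conditioned non-collider, so it is open.
Try {ClassSize, Neighborhood}:
  P1: blocked at fork node Neighborhood ∈ conditioning set.
  P2: blocked at fork node ClassSize ∈ conditioning set.
{ClassSize, Neighborhood} contains no descendant of Tutoring and blocks every backdoor path.
Every element of {ClassSize, Neighborhood} is needed (dropping ClassSize leaves P2 open; dropping Neighborhood leaves P1 open), so no proper subset is valid.
Among all size-2 subsets of the eligible variables, only {ClassSize, Neighborhood} blocks every backdoor path, so it is the unique smallest valid adjustment set.

{ClassSize, Neighborhood}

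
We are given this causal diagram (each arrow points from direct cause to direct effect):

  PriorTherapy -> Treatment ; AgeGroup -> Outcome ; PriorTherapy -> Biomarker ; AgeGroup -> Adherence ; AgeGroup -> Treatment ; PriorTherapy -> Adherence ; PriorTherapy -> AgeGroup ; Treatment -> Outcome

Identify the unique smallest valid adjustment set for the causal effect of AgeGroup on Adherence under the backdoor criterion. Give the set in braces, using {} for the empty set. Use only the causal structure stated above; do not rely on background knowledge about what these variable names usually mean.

Variables eligible for adjustment (non-descendants of AgeGroup, excluding AgeGroup and Adherence): {Biomarker, PriorTherapy}.
Backdoor paths from AgeGroup to Adherence:
  P1: AgeGroup <- PriorTherapy -> Adherence
The empty set is not sufficient: P1 (AgeGroup <- PriorTherapy -> Adherence) has no collider blocking it and no conditioned non-collider, so it is open.
Try {PriorTherapy}:
  P1: blocked at fork node PriorTherapy ∈ conditioning set.
{PriorTherapy} contains no descendant of AgeGroup and blocks every backdoor path.
No other singleton works — e.g. {Biomarker} leaves P1 open — so {PriorTherapy} is the unique smallest valid adjustment set.

{PriorTherapy}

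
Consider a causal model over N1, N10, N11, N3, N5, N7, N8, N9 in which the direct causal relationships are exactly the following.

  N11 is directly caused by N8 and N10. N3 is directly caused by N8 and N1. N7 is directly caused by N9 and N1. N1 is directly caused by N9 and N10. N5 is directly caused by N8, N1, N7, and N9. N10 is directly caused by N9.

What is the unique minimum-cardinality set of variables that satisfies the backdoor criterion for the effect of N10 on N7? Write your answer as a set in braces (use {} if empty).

{N9}

Variables eligible for adjustment (non-descendants of N10, excluding N10 and N7): {N8, N9}.
Backdoor paths from N10 to N7:
  P1: N10 <- N9 -> N1 -> N3 <- N8 -> N5 <- N7
  P2: N10 <- N9 -> N1 -> N7
  P3: N10 <- N9 -> N1 -> N5 <- N7
  P4: N10 <- N9 -> N7
  P5: N10 <- N9 -> N5 <- N1 -> N7
  P6: N10 <- N9 -> N5 <- N8 -> N3 <- N1 -> N7
  P7: N10 <- N9 -> N5 <- N7
The empty set is not sufficient: P2 (N10 <- N9 -> N1 -> N7) has no collider blocking it and no conditioned non-collider, so it is open.
Try {N9}:
  P1: blocked at fork node N9 ∈ conditioning set.
  P2: blocked at fork node N9 ∈ conditioning set.
  P3: blocked at fork node N9 ∈ conditioning set.
  P4: blocked at fork node N9 ∈ conditioning set.
  P5: blocked at fork node N9 ∈ conditioning set.
  P6: blocked at fork node N9 ∈ conditioning set.
  P7: blocked at fork node N9 ∈ conditioning set.
{N9} contains no descendant of N10 and blocks every backdoor path.
No other singleton works — e.g. {N8} leaves P2 open — so {N9} is the unique smallest valid adjustment set.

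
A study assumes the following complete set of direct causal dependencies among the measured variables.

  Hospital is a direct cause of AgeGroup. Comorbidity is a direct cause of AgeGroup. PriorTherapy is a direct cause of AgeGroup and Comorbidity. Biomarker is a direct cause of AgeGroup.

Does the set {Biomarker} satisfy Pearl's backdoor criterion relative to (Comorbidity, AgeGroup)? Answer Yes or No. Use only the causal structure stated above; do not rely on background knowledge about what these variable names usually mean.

No

Backdoor paths from Comorbidity to AgeGroup (paths whose first edge points into Comorbidity):
  P1: Comorbidity <- PriorTherapy -> AgeGroup
Condition 1 (no descendant of Comorbidity in the set): holds — descendants of Comorbidity are {AgeGroup}; none are in {Biomarker}.
Condition 2 (every backdoor path blocked by {Biomarker}):
  P1: open — no interior node is in the conditioning set.
{Biomarker} does not satisfy the backdoor criterion.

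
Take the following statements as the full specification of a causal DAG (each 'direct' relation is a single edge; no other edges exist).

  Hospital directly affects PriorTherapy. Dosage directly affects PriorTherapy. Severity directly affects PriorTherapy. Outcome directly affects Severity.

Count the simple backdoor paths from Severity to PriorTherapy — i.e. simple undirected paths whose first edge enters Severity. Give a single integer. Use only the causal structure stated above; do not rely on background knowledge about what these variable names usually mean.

0

A backdoor path from Severity to PriorTherapy is any simple undirected path whose first edge points into Severity (i.e. leaves Severity via a parent).
Parents of Severity: {Outcome}.
No simple path from any parent of Severity reaches PriorTherapy without revisiting Severity, so there are no backdoor paths.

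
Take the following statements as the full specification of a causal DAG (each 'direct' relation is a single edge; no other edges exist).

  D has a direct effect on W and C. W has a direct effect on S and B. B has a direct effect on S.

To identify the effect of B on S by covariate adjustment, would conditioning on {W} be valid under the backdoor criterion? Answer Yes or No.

Backdoor paths from B to S (paths whose first edge points into B):
  P1: B <- W -> S
Condition 1 (no descendant of B in the set): holds — descendants of B are {S}; none are in {W}.
Condition 2 (every backdoor path blocked by {W}):
  P1: blocked at fork node W ∈ conditioning set.
{W} satisfies the backdoor criterion.

Yes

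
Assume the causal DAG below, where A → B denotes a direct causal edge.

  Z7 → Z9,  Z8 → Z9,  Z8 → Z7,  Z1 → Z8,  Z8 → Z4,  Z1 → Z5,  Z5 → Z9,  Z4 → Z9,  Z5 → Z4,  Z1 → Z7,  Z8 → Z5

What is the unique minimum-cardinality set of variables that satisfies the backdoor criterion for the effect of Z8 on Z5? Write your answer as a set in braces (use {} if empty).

{Z1}

Variables eligible for adjustment (non-descendants of Z8, excluding Z8 and Z5): {Z1}.
Backdoor paths from Z8 to Z5:
  P1: Z8 <- Z1 -> Z7 -> Z9 <- Z5
  P2: Z8 <- Z1 -> Z7 -> Z9 <- Z4 <- Z5
  P3: Z8 <- Z1 -> Z5
The empty set is not sufficient: P3 (Z8 <- Z1 -> Z5) has no collider blocking it and no conditioned non-collider, so it is open.
Try {Z1}:
  P1: blocked at fork node Z1 ∈ conditioning set.
  P2: blocked at fork node Z1 ∈ conditioning set.
  P3: blocked at fork node Z1 ∈ conditioning set.
{Z1} contains no descendant of Z8 and blocks every backdoor path.
{Z1} is the unique smallest valid adjustment set.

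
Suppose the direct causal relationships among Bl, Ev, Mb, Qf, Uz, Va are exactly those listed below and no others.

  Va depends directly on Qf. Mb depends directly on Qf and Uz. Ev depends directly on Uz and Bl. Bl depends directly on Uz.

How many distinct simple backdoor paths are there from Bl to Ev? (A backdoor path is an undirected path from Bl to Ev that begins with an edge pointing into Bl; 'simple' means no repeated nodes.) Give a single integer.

A backdoor path from Bl to Ev is any simple undirected path whose first edge points into Bl (i.e. leaves Bl via a parent).
Parents of Bl: {Uz}.
Enumerating:
  P1: Bl <- Uz -> Ev
That exhausts the simple backdoor paths. Count: 1.

1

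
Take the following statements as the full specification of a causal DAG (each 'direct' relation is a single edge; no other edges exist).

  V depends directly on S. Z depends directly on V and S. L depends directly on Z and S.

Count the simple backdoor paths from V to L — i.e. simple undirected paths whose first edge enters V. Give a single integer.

2

A backdoor path from V to L is any simple undirected path whose first edge points into V (i.e. leaves V via a parent).
Parents of V: {S}.
Enumerating:
  P1: V <- S -> Z -> L
  P2: V <- S -> L
That exhausts the simple backdoor paths. Count: 2.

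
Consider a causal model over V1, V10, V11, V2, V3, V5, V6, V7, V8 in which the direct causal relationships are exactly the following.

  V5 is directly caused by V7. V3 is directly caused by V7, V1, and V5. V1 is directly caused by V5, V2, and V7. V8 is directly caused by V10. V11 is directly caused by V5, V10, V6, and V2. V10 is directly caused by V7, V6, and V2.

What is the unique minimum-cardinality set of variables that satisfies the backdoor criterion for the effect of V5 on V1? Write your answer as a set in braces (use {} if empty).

Variables eligible for adjustment (non-descendants of V5, excluding V5 and V1): {V10, V2, V6, V7, V8}.
Backdoor paths from V5 to V1:
  P1: V5 <- V7 -> V10 <- V2 -> V1
  P2: V5 <- V7 -> V10 <- V6 -> V11 <- V2 -> V1
  P3: V5 <- V7 -> V10 -> V11 <- V2 -> V1
  P4: V5 <- V7 -> V1
  P5: V5 <- V7 -> V3 <- V1
The empty set is not sufficient: P4 (V5 <- V7 -> V1) has no collider blocking it and no conditioned non-collider, so it is open.
Try {V7}:
  P1: blocked at fork node V7 ∈ conditioning set.
  P2: blocked at fork node V7 ∈ conditioning set.
  P3: blocked at fork node V7 ∈ conditioning set.
  P4: blocked at fork node V7 ∈ conditioning set.
  P5: blocked at fork node V7 ∈ conditioning set.
{V7} contains no descendant of V5 and blocks every backdoor path.
No other singleton works — e.g. {V2} leaves P4 open — so {V7} is the unique smallest valid adjustment set.

{V7}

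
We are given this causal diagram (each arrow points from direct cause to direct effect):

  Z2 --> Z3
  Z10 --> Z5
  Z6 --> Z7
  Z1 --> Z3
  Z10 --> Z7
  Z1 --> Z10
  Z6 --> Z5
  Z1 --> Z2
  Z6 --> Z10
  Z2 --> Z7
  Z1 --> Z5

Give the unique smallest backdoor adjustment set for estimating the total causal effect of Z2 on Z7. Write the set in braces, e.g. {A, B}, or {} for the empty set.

{Z1}

Variables eligible for adjustment (non-descendants of Z2, excluding Z2 and Z7): {Z1, Z10, Z5, Z6}.
Backdoor paths from Z2 to Z7:
  P1: Z2 <- Z1 -> Z10 <- Z6 -> Z7
  P2: Z2 <- Z1 -> Z10 -> Z7
  P3: Z2 <- Z1 -> Z10 -> Z5 <- Z6 -> Z7
  P4: Z2 <- Z1 -> Z5 <- Z6 -> Z10 -> Z7
  P5: Z2 <- Z1 -> Z5 <- Z6 -> Z7
  P6: Z2 <- Z1 -> Z5 <- Z10 <- Z6 -> Z7
  P7: Z2 <- Z1 -> Z5 <- Z10 -> Z7
The empty set is not sufficient: P2 (Z2 <- Z1 -> Z10 -> Z7) has no collider blocking it and no conditioned non-collider, so it is open.
Try {Z1}:
  P1: blocked at fork node Z1 ∈ conditioning set.
  P2: blocked at fork node Z1 ∈ conditioning set.
  P3: blocked at fork node Z1 ∈ conditioning set.
  P4: blocked at fork node Z1 ∈ conditioning set.
  P5: blocked at fork node Z1 ∈ conditioning set.
  P6: blocked at fork node Z1 ∈ conditioning set.
  P7: blocked at fork node Z1 ∈ conditioning set.
{Z1} contains no descendant of Z2 and blocks every backdoor path.
No other singleton works — e.g. {Z6} leaves P2 open — so {Z1} is the unique smallest valid adjustment set.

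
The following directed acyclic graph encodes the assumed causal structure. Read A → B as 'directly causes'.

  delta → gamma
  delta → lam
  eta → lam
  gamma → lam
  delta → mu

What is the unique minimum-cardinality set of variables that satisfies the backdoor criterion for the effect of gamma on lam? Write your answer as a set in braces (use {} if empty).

Variables eligible for adjustment (non-descendants of gamma, excluding gamma and lam): {delta, eta, mu}.
Backdoor paths from gamma to lam:
  P1: gamma <- delta -> lam
The empty set is not sufficient: P1 (gamma <- delta -> lam) has no collider blocking it and no conditioned non-collider, so it is open.
Try {delta}:
  P1: blocked at fork node delta ∈ conditioning set.
{delta} contains no descendant of gamma and blocks every backdoor path.
No other singleton works — e.g. {eta} leaves P1 open — so {delta} is the unique smallest valid adjustment set.

{delta}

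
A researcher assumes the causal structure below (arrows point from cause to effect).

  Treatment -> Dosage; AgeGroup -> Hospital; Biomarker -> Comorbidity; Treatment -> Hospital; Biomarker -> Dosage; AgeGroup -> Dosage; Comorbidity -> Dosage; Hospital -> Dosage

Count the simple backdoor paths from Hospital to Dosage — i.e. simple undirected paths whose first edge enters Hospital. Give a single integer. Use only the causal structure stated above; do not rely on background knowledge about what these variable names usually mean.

A backdoor path from Hospital to Dosage is any simple undirected path whose first edge points into Hospital (i.e. leaves Hospital via a parent).
Parents of Hospital: {AgeGroup, Treatment}.
Enumerating:
  P1: Hospital <- AgeGroup -> Dosage
  P2: Hospital <- Treatment -> Dosage
That exhausts the simple backdoor paths. Count: 2.

2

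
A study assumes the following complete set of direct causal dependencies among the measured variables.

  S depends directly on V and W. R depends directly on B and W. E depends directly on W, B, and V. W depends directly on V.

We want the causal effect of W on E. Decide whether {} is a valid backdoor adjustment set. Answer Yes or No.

No

Backdoor paths from W to E (paths whose first edge points into W):
  P1: W <- V -> E
Condition 1 (no descendant of W in the set): holds — descendants of W are {E, R, S}; none are in {}.
Condition 2 (every backdoor path blocked by {}):
  P1: open — no interior node is in the conditioning set.
{} does not satisfy the backdoor criterion.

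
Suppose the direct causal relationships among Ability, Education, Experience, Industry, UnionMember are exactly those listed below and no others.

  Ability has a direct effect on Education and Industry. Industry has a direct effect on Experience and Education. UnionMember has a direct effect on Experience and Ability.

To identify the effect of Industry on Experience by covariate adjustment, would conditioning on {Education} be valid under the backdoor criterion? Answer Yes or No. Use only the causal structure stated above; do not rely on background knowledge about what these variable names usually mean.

Backdoor paths from Industry to Experience (paths whose first edge points into Industry):
  P1: Industry <- Ability <- UnionMember -> Experience
Condition 1 (no descendant of Industry in the set): FAILS — Education is a descendant of Industry.
Condition 2 (every backdoor path blocked by {Education}):
  P1: open — no interior node is in the conditioning set.
{Education} does not satisfy the backdoor criterion.

No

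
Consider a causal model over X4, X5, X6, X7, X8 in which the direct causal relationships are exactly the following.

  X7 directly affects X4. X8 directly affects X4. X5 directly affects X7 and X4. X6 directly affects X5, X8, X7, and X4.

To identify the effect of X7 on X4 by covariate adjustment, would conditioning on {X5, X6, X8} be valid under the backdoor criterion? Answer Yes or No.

Backdoor paths from X7 to X4 (paths whose first edge points into X7):
  P1: X7 <- X6 -> X5 -> X4
  P2: X7 <- X6 -> X8 -> X4
  P3: X7 <- X6 -> X4
  P4: X7 <- X5 <- X6 -> X8 -> X4
  P5: X7 <- X5 <- X6 -> X4
  P6: X7 <- X5 -> X4
Condition 1 (no descendant of X7 in the set): holds — descendants of X7 are {X4}; none are in {X5, X6, X8}.
Condition 2 (every backdoor path blocked by {X5, X6, X8}):
  P1: blocked at fork node X6 ∈ conditioning set.
  P2: blocked at fork node X6 ∈ conditioning set.
  P3: blocked at fork node X6 ∈ conditioning set.
  P4: blocked at chain node X5 ∈ conditioning set.
  P5: blocked at chain node X5 ∈ conditioning set.
  P6: blocked at fork node X5 ∈ conditioning set.
{X5, X6, X8} satisfies the backdoor criterion.

Yes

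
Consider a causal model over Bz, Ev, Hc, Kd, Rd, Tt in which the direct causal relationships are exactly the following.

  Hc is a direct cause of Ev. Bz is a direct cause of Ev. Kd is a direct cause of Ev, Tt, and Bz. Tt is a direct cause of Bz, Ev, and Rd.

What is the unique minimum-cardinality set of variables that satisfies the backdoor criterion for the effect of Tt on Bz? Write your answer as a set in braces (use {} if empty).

{Kd}

Variables eligible for adjustment (non-descendants of Tt, excluding Tt and Bz): {Hc, Kd}.
Backdoor paths from Tt to Bz:
  P1: Tt <- Kd -> Bz
  P2: Tt <- Kd -> Ev <- Bz
The empty set is not sufficient: P1 (Tt <- Kd -> Bz) has no collider blocking it and no conditioned non-collider, so it is open.
Try {Kd}:
  P1: blocked at fork node Kd ∈ conditioning set.
  P2: blocked at fork node Kd ∈ conditioning set.
{Kd} contains no descendant of Tt and blocks every backdoor path.
No other singleton works — e.g. {Hc} leaves P1 open — so {Kd} is the unique smallest valid adjustment set.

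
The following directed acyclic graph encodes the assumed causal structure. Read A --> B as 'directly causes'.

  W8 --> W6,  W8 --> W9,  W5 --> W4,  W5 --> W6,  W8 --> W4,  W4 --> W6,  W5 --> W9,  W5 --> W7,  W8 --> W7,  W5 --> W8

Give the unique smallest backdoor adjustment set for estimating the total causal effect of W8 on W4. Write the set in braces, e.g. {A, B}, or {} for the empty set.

Variables eligible for adjustment (non-descendants of W8, excluding W8 and W4): {W5}.
Backdoor paths from W8 to W4:
  P1: W8 <- W5 -> W4
  P2: W8 <- W5 -> W6 <- W4
The empty set is not sufficient: P1 (W8 <- W5 -> W4) has no collider blocking it and no conditioned non-collider, so it is open.
Try {W5}:
  P1: blocked at fork node W5 ∈ conditioning set.
  P2: blocked at fork node W5 ∈ conditioning set.
{W5} contains no descendant of W8 and blocks every backdoor path.
{W5} is the unique smallest valid adjustment set.

{W5}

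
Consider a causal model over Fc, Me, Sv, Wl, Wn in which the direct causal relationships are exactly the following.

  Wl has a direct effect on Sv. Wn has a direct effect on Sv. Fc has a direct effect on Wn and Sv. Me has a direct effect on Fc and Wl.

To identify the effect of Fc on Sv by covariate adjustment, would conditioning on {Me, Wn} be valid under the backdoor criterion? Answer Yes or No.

Backdoor paths from Fc to Sv (paths whose first edge points into Fc):
  P1: Fc <- Me -> Wl -> Sv
Condition 1 (no descendant of Fc in the set): FAILS — Wn is a descendant of Fc.
Condition 2 (every backdoor path blocked by {Me, Wn}):
  P1: blocked at fork node Me ∈ conditioning set.
{Me, Wn} does not satisfy the backdoor criterion.

No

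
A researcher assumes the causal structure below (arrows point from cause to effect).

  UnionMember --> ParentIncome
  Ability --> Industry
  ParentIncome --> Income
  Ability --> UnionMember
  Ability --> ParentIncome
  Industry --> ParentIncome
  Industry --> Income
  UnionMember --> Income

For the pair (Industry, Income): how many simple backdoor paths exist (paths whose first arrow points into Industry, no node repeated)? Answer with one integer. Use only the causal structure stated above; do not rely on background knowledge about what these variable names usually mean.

A backdoor path from Industry to Income is any simple undirected path whose first edge points into Industry (i.e. leaves Industry via a parent).
Parents of Industry: {Ability}.
Enumerating:
  P1: Industry <- Ability -> UnionMember -> ParentIncome -> Income
  P2: Industry <- Ability -> UnionMember -> Income
  P3: Industry <- Ability -> ParentIncome <- UnionMember -> Income
  P4: Industry <- Ability -> ParentIncome -> Income
That exhausts the simple backdoor paths. Count: 4.

4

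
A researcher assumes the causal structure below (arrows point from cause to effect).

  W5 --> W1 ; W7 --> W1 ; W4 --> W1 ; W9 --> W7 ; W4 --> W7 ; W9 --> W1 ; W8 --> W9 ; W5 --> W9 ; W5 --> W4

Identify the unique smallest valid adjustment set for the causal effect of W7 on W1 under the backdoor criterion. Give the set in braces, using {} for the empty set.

Variables eligible for adjustment (non-descendants of W7, excluding W7 and W1): {W4, W5, W8, W9}.
Backdoor paths from W7 to W1:
  P1: W7 <- W9 <- W5 -> W4 -> W1
  P2: W7 <- W9 <- W5 -> W1
  P3: W7 <- W9 -> W1
  P4: W7 <- W4 <- W5 -> W9 -> W1
  P5: W7 <- W4 <- W5 -> W1
  P6: W7 <- W4 -> W1
The empty set is not sufficient: P1 (W7 <- W9 <- W5 -> W4 -> W1) has no collider blocking it and no conditioned non-collider, so it is open.
Try {W4, W9}:
  P1: blocked at chain node W9 ∈ conditioning set.
  P2: blocked at chain node W9 ∈ conditioning set.
  P3: blocked at fork node W9 ∈ conditioning set.
  P4: blocked at chain node W4 ∈ conditioning set.
  P5: blocked at chain node W4 ∈ conditioning set.
  P6: blocked at fork node W4 ∈ conditioning set.
{W4, W9} contains no descendant of W7 and blocks every backdoor path.
Every element of {W4, W9} is needed (dropping W4 leaves P5 open; dropping W9 leaves P2 open), so no proper subset is valid.
Among all size-2 subsets of the eligible variables, only {W4, W9} blocks every backdoor path, so it is the unique smallest valid adjustment set.

{W4, W9}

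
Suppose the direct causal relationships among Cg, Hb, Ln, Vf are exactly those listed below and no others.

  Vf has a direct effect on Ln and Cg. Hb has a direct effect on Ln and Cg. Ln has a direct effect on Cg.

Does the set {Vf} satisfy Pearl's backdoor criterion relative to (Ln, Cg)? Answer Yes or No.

Backdoor paths from Ln to Cg (paths whose first edge points into Ln):
  P1: Ln <- Hb -> Cg
  P2: Ln <- Vf -> Cg
Condition 1 (no descendant of Ln in the set): holds — descendants of Ln are {Cg}; none are in {Vf}.
Condition 2 (every backdoor path blocked by {Vf}):
  P1: open — no interior node is in the conditioning set.
  P2: blocked at fork node Vf ∈ conditioning set.
{Vf} does not satisfy the backdoor criterion.

No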